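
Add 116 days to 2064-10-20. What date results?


Start: 2064-10-20, add 116 days
October 2064 has 31 days: 31 - 20 = 11 days to October 31 -> 105 left
November 2064 has 30 days -> 75 left
December 2064 has 31 days -> 44 left
January 2065 has 31 days -> 13 left
February 2065: 13 <= 28 -> lands on February 13

Result: 2065-02-13


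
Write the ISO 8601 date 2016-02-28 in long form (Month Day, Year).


ISO 2016-02-28 parses as year=2016, month=02, day=28
Month 2 -> February

February 28, 2016


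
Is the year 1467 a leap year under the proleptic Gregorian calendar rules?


Gregorian leap year rule: divisible by 4, but not by 100, unless also by 400.
1467 is not divisible by 4 -> not a leap year

No


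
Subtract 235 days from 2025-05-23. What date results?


Start: 2025-05-23, subtract 235 days
Back 23 days from May 23 reaches April 30, 2025 -> 212 left
April 2025 has 30 days -> back to March 31, 2025 -> 182 left
March 2025 has 31 days -> back to February 28, 2025 -> 151 left
February 2025 has 28 days -> back to January 31, 2025 -> 123 left
January 2025 has 31 days -> back to December 31, 2024 -> 92 left
December 2024 has 31 days -> back to November 30, 2024 -> 61 left
November 2024 has 30 days -> back to October 31, 2024 -> 31 left
October 2024 has 31 days -> back to September 30, 2024 -> 0 left
September 2024: 30 - 0 = 30 -> lands on September 30

Result: 2024-09-30


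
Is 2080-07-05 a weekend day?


Anchor: Jan 1, 2080. With p = 2080 - 1 = 2079: (p + p//4 - p//100 + p//400) mod 7 = (2079 + 519 - 20 + 5) mod 7 = 2583 mod 7 = 0 -> Monday (Mon=0 ... Sun=6)
Day of year: 187; offset = 186
Weekday index = (0 + 186) mod 7 = 4 -> Friday
Weekend days: Saturday, Sunday

No


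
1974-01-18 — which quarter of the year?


Month: January (month 1)
Q1: Jan-Mar, Q2: Apr-Jun, Q3: Jul-Sep, Q4: Oct-Dec

Q1


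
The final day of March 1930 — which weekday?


March 1930 has 31 days
Anchor: Jan 1, 1930. With p = 1930 - 1 = 1929: (p + p//4 - p//100 + p//400) mod 7 = (1929 + 482 - 19 + 4) mod 7 = 2396 mod 7 = 2 -> Wednesday (Mon=0 ... Sun=6)
Days before March (Jan-Feb): 59; March 1 index = (2 + 59) mod 7 = 5 -> Saturday
Last day offset: 31 - 1 = 30 days
Weekday index = (5 + 30) mod 7 = 0

Monday, March 31


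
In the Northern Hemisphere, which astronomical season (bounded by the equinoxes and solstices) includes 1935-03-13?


Date: March 13
Astronomical Winter (approx.; exact equinox/solstice day varies by year): December 21 to March 19
March 13 falls within the Winter window

Winter


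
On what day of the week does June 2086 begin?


Target: June 1, 2086
Anchor: Jan 1, 2086. With p = 2086 - 1 = 2085: (p + p//4 - p//100 + p//400) mod 7 = (2085 + 521 - 20 + 5) mod 7 = 2591 mod 7 = 1 -> Tuesday (Mon=0 ... Sun=6)
Days before June (Jan-May): 151 days
Weekday index = (1 + 151) mod 7 = 5

Saturday


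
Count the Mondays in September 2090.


September 2090 has 30 days
Anchor: Jan 1, 2090. With p = 2090 - 1 = 2089: (p + p//4 - p//100 + p//400) mod 7 = (2089 + 522 - 20 + 5) mod 7 = 2596 mod 7 = 6 -> Sunday (Mon=0 ... Sun=6)
Days before September (Jan-Aug): 243; September 1 index = (6 + 243) mod 7 = 4 -> Friday
First Monday is September 4
Mondays: 4, 11, 18, 25

4 Mondays


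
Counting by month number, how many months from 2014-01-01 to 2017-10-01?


From January 2014 to October 2017
3 years * 12 = 36 months, plus 9 months = 45

45 months


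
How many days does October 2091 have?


October 2091

31 days


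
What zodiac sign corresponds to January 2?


Date: January 2
Conventional tropical zodiac dates: Capricorn from December 22 onward; Aquarius starts January 20
January 2 falls within the Capricorn range

Capricorn


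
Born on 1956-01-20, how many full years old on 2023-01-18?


Birth: 1956-01-20
Reference: 2023-01-18
Year difference: 2023 - 1956 = 67
Birthday not yet reached in 2023, subtract 1

66 years old


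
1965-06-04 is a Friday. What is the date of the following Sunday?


Current: Friday
Target: Sunday
Days ahead: 2

Next Sunday: 1965-06-06


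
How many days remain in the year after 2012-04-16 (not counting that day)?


Day of year: 107 of 366
Remaining = 366 - 107

259 days


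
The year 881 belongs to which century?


Century = (year - 1) // 100 + 1
= (881 - 1) // 100 + 1
= 880 // 100 + 1
= 8 + 1

9th century


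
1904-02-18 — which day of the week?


Date: February 18, 1904
Anchor: Jan 1, 1904. With p = 1904 - 1 = 1903: (p + p//4 - p//100 + p//400) mod 7 = (1903 + 475 - 19 + 4) mod 7 = 2363 mod 7 = 4 -> Friday (Mon=0 ... Sun=6)
Days before February (Jan): 31; offset = 31 + 18 - 1 = 48
Weekday index = (4 + 48) mod 7 = 3

Day of the week: Thursday


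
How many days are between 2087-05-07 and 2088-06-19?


From 2087-05-07 to 2088-06-19
2087-05-07: days before May = 31 + 28 + 31 + 30 = 120 (2087 is not a leap year); day of year = 120 + 7 = 127
2088-06-19: days before June = 31 + 29 + 31 + 30 + 31 = 152 (2088 is a leap year); day of year = 152 + 19 = 171
Rest of 2087: 365 - 127 = 238
Total = 238 + 171 = 409

409 days


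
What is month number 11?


Month 11 of 12

November


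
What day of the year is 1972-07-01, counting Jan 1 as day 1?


Date: July 1, 1972
Days in months 1 through 6: 182
Plus 1 days in July

Day of year: 183


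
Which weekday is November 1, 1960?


Target: November 1, 1960
Anchor: Jan 1, 1960. With p = 1960 - 1 = 1959: (p + p//4 - p//100 + p//400) mod 7 = (1959 + 489 - 19 + 4) mod 7 = 2433 mod 7 = 4 -> Friday (Mon=0 ... Sun=6)
Days before November (Jan-Oct): 305 days
Weekday index = (4 + 305) mod 7 = 1

Tuesday


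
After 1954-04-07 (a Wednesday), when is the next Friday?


Current: Wednesday
Target: Friday
Days ahead: 2

Next Friday: 1954-04-09


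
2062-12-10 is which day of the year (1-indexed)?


Date: December 10, 2062
Days in months 1 through 11: 334
Plus 10 days in December

Day of year: 344


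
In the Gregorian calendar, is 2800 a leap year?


Gregorian leap year rule: divisible by 4, but not by 100, unless also by 400.
2800 is divisible by 400 -> leap year

Yes


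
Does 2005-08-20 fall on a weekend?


Anchor: Jan 1, 2005. With p = 2005 - 1 = 2004: (p + p//4 - p//100 + p//400) mod 7 = (2004 + 501 - 20 + 5) mod 7 = 2490 mod 7 = 5 -> Saturday (Mon=0 ... Sun=6)
Day of year: 232; offset = 231
Weekday index = (5 + 231) mod 7 = 5 -> Saturday
Weekend days: Saturday, Sunday

Yes


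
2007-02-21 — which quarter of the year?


Month: February (month 2)
Q1: Jan-Mar, Q2: Apr-Jun, Q3: Jul-Sep, Q4: Oct-Dec

Q1


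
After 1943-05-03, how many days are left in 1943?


Day of year: 123 of 365
Remaining = 365 - 123

242 days


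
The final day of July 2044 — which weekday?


July 2044 has 31 days
Anchor: Jan 1, 2044. With p = 2044 - 1 = 2043: (p + p//4 - p//100 + p//400) mod 7 = (2043 + 510 - 20 + 5) mod 7 = 2538 mod 7 = 4 -> Friday (Mon=0 ... Sun=6)
Days before July (Jan-Jun): 182; July 1 index = (4 + 182) mod 7 = 4 -> Friday
Last day offset: 31 - 1 = 30 days
Weekday index = (4 + 30) mod 7 = 6

Sunday, July 31


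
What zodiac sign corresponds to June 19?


Date: June 19
Conventional tropical zodiac dates: Gemini from May 21 onward; Cancer starts June 21
June 19 falls within the Gemini range

Gemini


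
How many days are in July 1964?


July 1964

31 days


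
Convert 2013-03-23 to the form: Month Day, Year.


ISO 2013-03-23 parses as year=2013, month=03, day=23
Month 3 -> March

March 23, 2013


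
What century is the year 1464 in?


Century = (year - 1) // 100 + 1
= (1464 - 1) // 100 + 1
= 1463 // 100 + 1
= 14 + 1

15th century


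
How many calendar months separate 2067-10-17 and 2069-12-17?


From October 2067 to December 2069
2 years * 12 = 24 months, plus 2 months = 26

26 months


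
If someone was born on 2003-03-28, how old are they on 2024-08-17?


Birth: 2003-03-28
Reference: 2024-08-17
Year difference: 2024 - 2003 = 21

21 years old


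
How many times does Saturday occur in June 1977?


June 1977 has 30 days
Anchor: Jan 1, 1977. With p = 1977 - 1 = 1976: (p + p//4 - p//100 + p//400) mod 7 = (1976 + 494 - 19 + 4) mod 7 = 2455 mod 7 = 5 -> Saturday (Mon=0 ... Sun=6)
Days before June (Jan-May): 151; June 1 index = (5 + 151) mod 7 = 2 -> Wednesday
First Saturday is June 4
Saturdays: 4, 11, 18, 25

4 Saturdays


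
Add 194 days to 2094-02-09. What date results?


Start: 2094-02-09, add 194 days
February 2094 has 28 days: 28 - 9 = 19 days to February 28 -> 175 left
March 2094 has 31 days -> 144 left
April 2094 has 30 days -> 114 left
May 2094 has 31 days -> 83 left
June 2094 has 30 days -> 53 left
July 2094 has 31 days -> 22 left
August 2094: 22 <= 31 -> lands on August 22

Result: 2094-08-22


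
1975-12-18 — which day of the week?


Date: December 18, 1975
Anchor: Jan 1, 1975. With p = 1975 - 1 = 1974: (p + p//4 - p//100 + p//400) mod 7 = (1974 + 493 - 19 + 4) mod 7 = 2452 mod 7 = 2 -> Wednesday (Mon=0 ... Sun=6)
Days before December (Jan-Nov): 334; offset = 334 + 18 - 1 = 351
Weekday index = (2 + 351) mod 7 = 3

Day of the week: Thursday


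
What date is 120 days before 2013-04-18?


Start: 2013-04-18, subtract 120 days
Back 18 days from April 18 reaches March 31, 2013 -> 102 left
March 2013 has 31 days -> back to February 28, 2013 -> 71 left
February 2013 has 28 days -> back to January 31, 2013 -> 43 left
January 2013 has 31 days -> back to December 31, 2012 -> 12 left
December 2012: 31 - 12 = 19 -> lands on December 19

Result: 2012-12-19


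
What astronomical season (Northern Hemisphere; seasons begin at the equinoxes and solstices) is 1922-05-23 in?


Date: May 23
Astronomical Spring (approx.; exact equinox/solstice day varies by year): March 20 to June 20
May 23 falls within the Spring window

Spring


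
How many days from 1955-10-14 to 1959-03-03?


From 1955-10-14 to 1959-03-03
1955-10-14: days before October = 31 + 28 + 31 + 30 + 31 + 30 + 31 + 31 + 30 = 273 (1955 is not a leap year); day of year = 273 + 14 = 287
1959-03-03: days before March = 31 + 28 = 59 (1959 is not a leap year); day of year = 59 + 3 = 62
Rest of 1955: 365 - 287 = 78
Full years 1956 (366), 1957 (365), 1958 (365): 1096
Total = 78 + 1096 + 62 = 1236

1236 days


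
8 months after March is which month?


March is month 3
3 + 8 = 11

November


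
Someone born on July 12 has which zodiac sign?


Date: July 12
Conventional tropical zodiac dates: Cancer from June 21 onward; Leo starts July 23
July 12 falls within the Cancer range

Cancer


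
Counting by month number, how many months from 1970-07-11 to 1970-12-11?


From July 1970 to December 1970
0 years * 12 = 0 months, plus 5 months = 5

5 months


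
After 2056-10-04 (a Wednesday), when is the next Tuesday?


Current: Wednesday
Target: Tuesday
Days ahead: 6

Next Tuesday: 2056-10-10


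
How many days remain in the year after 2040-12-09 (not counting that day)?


Day of year: 344 of 366
Remaining = 366 - 344

22 days


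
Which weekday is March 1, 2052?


Target: March 1, 2052
Anchor: Jan 1, 2052. With p = 2052 - 1 = 2051: (p + p//4 - p//100 + p//400) mod 7 = (2051 + 512 - 20 + 5) mod 7 = 2548 mod 7 = 0 -> Monday (Mon=0 ... Sun=6)
Days before March (Jan-Feb): 60 days
Weekday index = (0 + 60) mod 7 = 4

Friday


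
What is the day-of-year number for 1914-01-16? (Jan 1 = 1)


Date: January 16, 1914
No months before January
Plus 16 days in January

Day of year: 16


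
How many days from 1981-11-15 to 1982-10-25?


From 1981-11-15 to 1982-10-25
1981-11-15: days before November = 31 + 28 + 31 + 30 + 31 + 30 + 31 + 31 + 30 + 31 = 304 (1981 is not a leap year); day of year = 304 + 15 = 319
1982-10-25: days before October = 31 + 28 + 31 + 30 + 31 + 30 + 31 + 31 + 30 = 273 (1982 is not a leap year); day of year = 273 + 25 = 298
Rest of 1981: 365 - 319 = 46
Total = 46 + 298 = 344

344 days


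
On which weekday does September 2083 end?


September 2083 has 30 days
Anchor: Jan 1, 2083. With p = 2083 - 1 = 2082: (p + p//4 - p//100 + p//400) mod 7 = (2082 + 520 - 20 + 5) mod 7 = 2587 mod 7 = 4 -> Friday (Mon=0 ... Sun=6)
Days before September (Jan-Aug): 243; September 1 index = (4 + 243) mod 7 = 2 -> Wednesday
Last day offset: 30 - 1 = 29 days
Weekday index = (2 + 29) mod 7 = 3

Thursday, September 30


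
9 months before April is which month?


April is month 4
4 - 9 = -5; wrap: -5 + 12 = 7

July


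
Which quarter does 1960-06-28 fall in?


Month: June (month 6)
Q1: Jan-Mar, Q2: Apr-Jun, Q3: Jul-Sep, Q4: Oct-Dec

Q2


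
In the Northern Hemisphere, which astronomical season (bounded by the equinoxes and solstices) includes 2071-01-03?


Date: January 3
Astronomical Winter (approx.; exact equinox/solstice day varies by year): December 21 to March 19
January 3 falls within the Winter window

Winter


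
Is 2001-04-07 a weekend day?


Anchor: Jan 1, 2001. With p = 2001 - 1 = 2000: (p + p//4 - p//100 + p//400) mod 7 = (2000 + 500 - 20 + 5) mod 7 = 2485 mod 7 = 0 -> Monday (Mon=0 ... Sun=6)
Day of year: 97; offset = 96
Weekday index = (0 + 96) mod 7 = 5 -> Saturday
Weekend days: Saturday, Sunday

Yes


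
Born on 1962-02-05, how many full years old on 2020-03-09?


Birth: 1962-02-05
Reference: 2020-03-09
Year difference: 2020 - 1962 = 58

58 years old


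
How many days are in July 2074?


July 2074

31 days


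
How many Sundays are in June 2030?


June 2030 has 30 days
Anchor: Jan 1, 2030. With p = 2030 - 1 = 2029: (p + p//4 - p//100 + p//400) mod 7 = (2029 + 507 - 20 + 5) mod 7 = 2521 mod 7 = 1 -> Tuesday (Mon=0 ... Sun=6)
Days before June (Jan-May): 151; June 1 index = (1 + 151) mod 7 = 5 -> Saturday
First Sunday is June 2
Sundays: 2, 9, 16, 23, 30

5 Sundays


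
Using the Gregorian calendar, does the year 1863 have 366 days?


Gregorian leap year rule: divisible by 4, but not by 100, unless also by 400.
1863 is not divisible by 4 -> not a leap year

No


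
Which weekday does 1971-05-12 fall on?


Date: May 12, 1971
Anchor: Jan 1, 1971. With p = 1971 - 1 = 1970: (p + p//4 - p//100 + p//400) mod 7 = (1970 + 492 - 19 + 4) mod 7 = 2447 mod 7 = 4 -> Friday (Mon=0 ... Sun=6)
Days before May (Jan-Apr): 120; offset = 120 + 12 - 1 = 131
Weekday index = (4 + 131) mod 7 = 2

Day of the week: Wednesday


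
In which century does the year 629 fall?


Century = (year - 1) // 100 + 1
= (629 - 1) // 100 + 1
= 628 // 100 + 1
= 6 + 1

7th century


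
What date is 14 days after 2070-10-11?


Start: 2070-10-11, add 14 days
October 2070 has 31 days; 11 + 14 = 25 stays within October

Result: 2070-10-25


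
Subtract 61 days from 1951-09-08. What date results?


Start: 1951-09-08, subtract 61 days
Back 8 days from September 8 reaches August 31, 1951 -> 53 left
August 1951 has 31 days -> back to July 31, 1951 -> 22 left
July 1951: 31 - 22 = 9 -> lands on July 9

Result: 1951-07-09


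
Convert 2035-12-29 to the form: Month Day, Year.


ISO 2035-12-29 parses as year=2035, month=12, day=29
Month 12 -> December

December 29, 2035


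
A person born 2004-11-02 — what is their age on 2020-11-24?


Birth: 2004-11-02
Reference: 2020-11-24
Year difference: 2020 - 2004 = 16

16 years old


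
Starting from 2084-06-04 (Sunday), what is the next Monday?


Current: Sunday
Target: Monday
Days ahead: 1

Next Monday: 2084-06-05


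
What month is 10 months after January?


January is month 1
1 + 10 = 11

November


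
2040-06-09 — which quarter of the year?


Month: June (month 6)
Q1: Jan-Mar, Q2: Apr-Jun, Q3: Jul-Sep, Q4: Oct-Dec

Q2


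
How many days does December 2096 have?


December 2096

31 days


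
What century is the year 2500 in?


Century = (year - 1) // 100 + 1
= (2500 - 1) // 100 + 1
= 2499 // 100 + 1
= 24 + 1

25th century


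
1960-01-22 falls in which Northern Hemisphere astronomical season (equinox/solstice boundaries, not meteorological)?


Date: January 22
Astronomical Winter (approx.; exact equinox/solstice day varies by year): December 21 to March 19
January 22 falls within the Winter window

Winter


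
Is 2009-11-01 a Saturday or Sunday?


Anchor: Jan 1, 2009. With p = 2009 - 1 = 2008: (p + p//4 - p//100 + p//400) mod 7 = (2008 + 502 - 20 + 5) mod 7 = 2495 mod 7 = 3 -> Thursday (Mon=0 ... Sun=6)
Day of year: 305; offset = 304
Weekday index = (3 + 304) mod 7 = 6 -> Sunday
Weekend days: Saturday, Sunday

Yes


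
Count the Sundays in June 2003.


June 2003 has 30 days
Anchor: Jan 1, 2003. With p = 2003 - 1 = 2002: (p + p//4 - p//100 + p//400) mod 7 = (2002 + 500 - 20 + 5) mod 7 = 2487 mod 7 = 2 -> Wednesday (Mon=0 ... Sun=6)
Days before June (Jan-May): 151; June 1 index = (2 + 151) mod 7 = 6 -> Sunday
First Sunday is June 1
Sundays: 1, 8, 15, 22, 29

5 Sundays


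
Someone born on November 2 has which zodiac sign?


Date: November 2
Conventional tropical zodiac dates: Scorpio from October 23 onward; Sagittarius starts November 22
November 2 falls within the Scorpio range

Scorpio


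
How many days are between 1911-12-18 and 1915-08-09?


From 1911-12-18 to 1915-08-09
1911-12-18: days before December = 31 + 28 + 31 + 30 + 31 + 30 + 31 + 31 + 30 + 31 + 30 = 334 (1911 is not a leap year); day of year = 334 + 18 = 352
1915-08-09: days before August = 31 + 28 + 31 + 30 + 31 + 30 + 31 = 212 (1915 is not a leap year); day of year = 212 + 9 = 221
Rest of 1911: 365 - 352 = 13
Full years 1912 (366), 1913 (365), 1914 (365): 1096
Total = 13 + 1096 + 221 = 1330

1330 days


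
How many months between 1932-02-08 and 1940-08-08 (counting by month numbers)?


From February 1932 to August 1940
8 years * 12 = 96 months, plus 6 months = 102

102 months


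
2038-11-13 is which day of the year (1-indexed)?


Date: November 13, 2038
Days in months 1 through 10: 304
Plus 13 days in November

Day of year: 317


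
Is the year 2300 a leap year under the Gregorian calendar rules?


Gregorian leap year rule: divisible by 4, but not by 100, unless also by 400.
2300 is divisible by 100 but not 400 -> not a leap year

No


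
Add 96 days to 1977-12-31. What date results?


Start: 1977-12-31, add 96 days
December 31 is the last day of December 1977 -> 96 left
January 1978 has 31 days -> 65 left
February 1978 has 28 days -> 37 left
March 1978 has 31 days -> 6 left
April 1978: 6 <= 30 -> lands on April 6

Result: 1978-04-06


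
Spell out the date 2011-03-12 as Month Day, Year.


ISO 2011-03-12 parses as year=2011, month=03, day=12
Month 3 -> March

March 12, 2011


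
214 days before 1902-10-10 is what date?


Start: 1902-10-10, subtract 214 days
Back 10 days from October 10 reaches September 30, 1902 -> 204 left
September 1902 has 30 days -> back to August 31, 1902 -> 174 left
August 1902 has 31 days -> back to July 31, 1902 -> 143 left
July 1902 has 31 days -> back to June 30, 1902 -> 112 left
June 1902 has 30 days -> back to May 31, 1902 -> 82 left
May 1902 has 31 days -> back to April 30, 1902 -> 51 left
April 1902 has 30 days -> back to March 31, 1902 -> 21 left
March 1902: 31 - 21 = 10 -> lands on March 10

Result: 1902-03-10


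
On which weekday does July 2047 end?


July 2047 has 31 days
Anchor: Jan 1, 2047. With p = 2047 - 1 = 2046: (p + p//4 - p//100 + p//400) mod 7 = (2046 + 511 - 20 + 5) mod 7 = 2542 mod 7 = 1 -> Tuesday (Mon=0 ... Sun=6)
Days before July (Jan-Jun): 181; July 1 index = (1 + 181) mod 7 = 0 -> Monday
Last day offset: 31 - 1 = 30 days
Weekday index = (0 + 30) mod 7 = 2

Wednesday, July 31


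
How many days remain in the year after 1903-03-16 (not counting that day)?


Day of year: 75 of 365
Remaining = 365 - 75

290 days


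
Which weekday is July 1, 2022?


Target: July 1, 2022
Anchor: Jan 1, 2022. With p = 2022 - 1 = 2021: (p + p//4 - p//100 + p//400) mod 7 = (2021 + 505 - 20 + 5) mod 7 = 2511 mod 7 = 5 -> Saturday (Mon=0 ... Sun=6)
Days before July (Jan-Jun): 181 days
Weekday index = (5 + 181) mod 7 = 4

Friday


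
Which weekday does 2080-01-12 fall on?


Date: January 12, 2080
Anchor: Jan 1, 2080. With p = 2080 - 1 = 2079: (p + p//4 - p//100 + p//400) mod 7 = (2079 + 519 - 20 + 5) mod 7 = 2583 mod 7 = 0 -> Monday (Mon=0 ... Sun=6)
Days into year = 12 - 1 = 11
Weekday index = (0 + 11) mod 7 = 4

Day of the week: Friday


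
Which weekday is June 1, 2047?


Target: June 1, 2047
Anchor: Jan 1, 2047. With p = 2047 - 1 = 2046: (p + p//4 - p//100 + p//400) mod 7 = (2046 + 511 - 20 + 5) mod 7 = 2542 mod 7 = 1 -> Tuesday (Mon=0 ... Sun=6)
Days before June (Jan-May): 151 days
Weekday index = (1 + 151) mod 7 = 5

Saturday


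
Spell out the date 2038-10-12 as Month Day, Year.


ISO 2038-10-12 parses as year=2038, month=10, day=12
Month 10 -> October

October 12, 2038


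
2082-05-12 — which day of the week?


Date: May 12, 2082
Anchor: Jan 1, 2082. With p = 2082 - 1 = 2081: (p + p//4 - p//100 + p//400) mod 7 = (2081 + 520 - 20 + 5) mod 7 = 2586 mod 7 = 3 -> Thursday (Mon=0 ... Sun=6)
Days before May (Jan-Apr): 120; offset = 120 + 12 - 1 = 131
Weekday index = (3 + 131) mod 7 = 1

Day of the week: Tuesday


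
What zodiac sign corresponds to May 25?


Date: May 25
Conventional tropical zodiac dates: Gemini from May 21 onward; Cancer starts June 21
May 25 falls within the Gemini range

Gemini


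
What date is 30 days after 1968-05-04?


Start: 1968-05-04, add 30 days
May 1968 has 31 days: 31 - 4 = 27 days to May 31 -> 3 left
June 1968: 3 <= 30 -> lands on June 3

Result: 1968-06-03


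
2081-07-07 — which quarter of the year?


Month: July (month 7)
Q1: Jan-Mar, Q2: Apr-Jun, Q3: Jul-Sep, Q4: Oct-Dec

Q3


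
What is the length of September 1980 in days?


September 1980

30 days


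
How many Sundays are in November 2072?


November 2072 has 30 days
Anchor: Jan 1, 2072. With p = 2072 - 1 = 2071: (p + p//4 - p//100 + p//400) mod 7 = (2071 + 517 - 20 + 5) mod 7 = 2573 mod 7 = 4 -> Friday (Mon=0 ... Sun=6)
Days before November (Jan-Oct): 305; November 1 index = (4 + 305) mod 7 = 1 -> Tuesday
First Sunday is November 6
Sundays: 6, 13, 20, 27

4 Sundays


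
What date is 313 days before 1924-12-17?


Start: 1924-12-17, subtract 313 days
Back 17 days from December 17 reaches November 30, 1924 -> 296 left
November 1924 has 30 days -> back to October 31, 1924 -> 266 left
October 1924 has 31 days -> back to September 30, 1924 -> 235 left
September 1924 has 30 days -> back to August 31, 1924 -> 205 left
August 1924 has 31 days -> back to July 31, 1924 -> 174 left
July 1924 has 31 days -> back to June 30, 1924 -> 143 left
June 1924 has 30 days -> back to May 31, 1924 -> 113 left
May 1924 has 31 days -> back to April 30, 1924 -> 82 left
April 1924 has 30 days -> back to March 31, 1924 -> 52 left
March 1924 has 31 days -> back to February 29, 1924 -> 21 left
February 1924: 29 - 21 = 8 -> lands on February 8

Result: 1924-02-08


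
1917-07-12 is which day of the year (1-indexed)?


Date: July 12, 1917
Days in months 1 through 6: 181
Plus 12 days in July

Day of year: 193


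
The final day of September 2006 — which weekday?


September 2006 has 30 days
Anchor: Jan 1, 2006. With p = 2006 - 1 = 2005: (p + p//4 - p//100 + p//400) mod 7 = (2005 + 501 - 20 + 5) mod 7 = 2491 mod 7 = 6 -> Sunday (Mon=0 ... Sun=6)
Days before September (Jan-Aug): 243; September 1 index = (6 + 243) mod 7 = 4 -> Friday
Last day offset: 30 - 1 = 29 days
Weekday index = (4 + 29) mod 7 = 5

Saturday, September 30


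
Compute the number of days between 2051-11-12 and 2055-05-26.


From 2051-11-12 to 2055-05-26
2051-11-12: days before November = 31 + 28 + 31 + 30 + 31 + 30 + 31 + 31 + 30 + 31 = 304 (2051 is not a leap year); day of year = 304 + 12 = 316
2055-05-26: days before May = 31 + 28 + 31 + 30 = 120 (2055 is not a leap year); day of year = 120 + 26 = 146
Rest of 2051: 365 - 316 = 49
Full years 2052 (366), 2053 (365), 2054 (365): 1096
Total = 49 + 1096 + 146 = 1291

1291 days


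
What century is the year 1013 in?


Century = (year - 1) // 100 + 1
= (1013 - 1) // 100 + 1
= 1012 // 100 + 1
= 10 + 1

11th century


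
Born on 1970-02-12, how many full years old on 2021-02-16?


Birth: 1970-02-12
Reference: 2021-02-16
Year difference: 2021 - 1970 = 51

51 years old


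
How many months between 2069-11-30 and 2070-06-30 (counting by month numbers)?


From November 2069 to June 2070
1 year * 12 = 12 months, minus 5 months = 7

7 months


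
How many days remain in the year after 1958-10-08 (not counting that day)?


Day of year: 281 of 365
Remaining = 365 - 281

84 days


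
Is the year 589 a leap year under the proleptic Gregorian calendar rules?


Gregorian leap year rule: divisible by 4, but not by 100, unless also by 400.
589 is not divisible by 4 -> not a leap year

No


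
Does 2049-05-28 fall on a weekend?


Anchor: Jan 1, 2049. With p = 2049 - 1 = 2048: (p + p//4 - p//100 + p//400) mod 7 = (2048 + 512 - 20 + 5) mod 7 = 2545 mod 7 = 4 -> Friday (Mon=0 ... Sun=6)
Day of year: 148; offset = 147
Weekday index = (4 + 147) mod 7 = 4 -> Friday
Weekend days: Saturday, Sunday

No


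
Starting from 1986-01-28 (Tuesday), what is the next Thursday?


Current: Tuesday
Target: Thursday
Days ahead: 2

Next Thursday: 1986-01-30


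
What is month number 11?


Month 11 of 12

November


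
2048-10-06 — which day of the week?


Date: October 6, 2048
Anchor: Jan 1, 2048. With p = 2048 - 1 = 2047: (p + p//4 - p//100 + p//400) mod 7 = (2047 + 511 - 20 + 5) mod 7 = 2543 mod 7 = 2 -> Wednesday (Mon=0 ... Sun=6)
Days before October (Jan-Sep): 274; offset = 274 + 6 - 1 = 279
Weekday index = (2 + 279) mod 7 = 1

Day of the week: Tuesday


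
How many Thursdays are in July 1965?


July 1965 has 31 days
Anchor: Jan 1, 1965. With p = 1965 - 1 = 1964: (p + p//4 - p//100 + p//400) mod 7 = (1964 + 491 - 19 + 4) mod 7 = 2440 mod 7 = 4 -> Friday (Mon=0 ... Sun=6)
Days before July (Jan-Jun): 181; July 1 index = (4 + 181) mod 7 = 3 -> Thursday
First Thursday is July 1
Thursdays: 1, 8, 15, 22, 29

5 Thursdays


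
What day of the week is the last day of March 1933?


March 1933 has 31 days
Anchor: Jan 1, 1933. With p = 1933 - 1 = 1932: (p + p//4 - p//100 + p//400) mod 7 = (1932 + 483 - 19 + 4) mod 7 = 2400 mod 7 = 6 -> Sunday (Mon=0 ... Sun=6)
Days before March (Jan-Feb): 59; March 1 index = (6 + 59) mod 7 = 2 -> Wednesday
Last day offset: 31 - 1 = 30 days
Weekday index = (2 + 30) mod 7 = 4

Friday, March 31


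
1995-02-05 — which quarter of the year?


Month: February (month 2)
Q1: Jan-Mar, Q2: Apr-Jun, Q3: Jul-Sep, Q4: Oct-Dec

Q1


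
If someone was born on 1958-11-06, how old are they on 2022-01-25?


Birth: 1958-11-06
Reference: 2022-01-25
Year difference: 2022 - 1958 = 64
Birthday not yet reached in 2022, subtract 1

63 years old


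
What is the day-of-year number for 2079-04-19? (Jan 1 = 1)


Date: April 19, 2079
Days in months 1 through 3: 90
Plus 19 days in April

Day of year: 109


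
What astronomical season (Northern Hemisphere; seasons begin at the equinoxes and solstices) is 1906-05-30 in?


Date: May 30
Astronomical Spring (approx.; exact equinox/solstice day varies by year): March 20 to June 20
May 30 falls within the Spring window

Spring


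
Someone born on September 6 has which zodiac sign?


Date: September 6
Conventional tropical zodiac dates: Virgo from August 23 onward; Libra starts September 23
September 6 falls within the Virgo range

Virgo


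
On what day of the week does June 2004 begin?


Target: June 1, 2004
Anchor: Jan 1, 2004. With p = 2004 - 1 = 2003: (p + p//4 - p//100 + p//400) mod 7 = (2003 + 500 - 20 + 5) mod 7 = 2488 mod 7 = 3 -> Thursday (Mon=0 ... Sun=6)
Days before June (Jan-May): 152 days
Weekday index = (3 + 152) mod 7 = 1

Tuesday


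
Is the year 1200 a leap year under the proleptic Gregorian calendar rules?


Gregorian leap year rule: divisible by 4, but not by 100, unless also by 400.
1200 is divisible by 400 -> leap year

Yes


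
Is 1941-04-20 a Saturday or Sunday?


Anchor: Jan 1, 1941. With p = 1941 - 1 = 1940: (p + p//4 - p//100 + p//400) mod 7 = (1940 + 485 - 19 + 4) mod 7 = 2410 mod 7 = 2 -> Wednesday (Mon=0 ... Sun=6)
Day of year: 110; offset = 109
Weekday index = (2 + 109) mod 7 = 6 -> Sunday
Weekend days: Saturday, Sunday

Yes


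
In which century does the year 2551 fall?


Century = (year - 1) // 100 + 1
= (2551 - 1) // 100 + 1
= 2550 // 100 + 1
= 25 + 1

26th century


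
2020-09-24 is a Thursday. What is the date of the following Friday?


Current: Thursday
Target: Friday
Days ahead: 1

Next Friday: 2020-09-25


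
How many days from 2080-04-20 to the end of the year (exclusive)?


Day of year: 111 of 366
Remaining = 366 - 111

255 days


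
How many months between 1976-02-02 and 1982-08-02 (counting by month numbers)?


From February 1976 to August 1982
6 years * 12 = 72 months, plus 6 months = 78

78 months


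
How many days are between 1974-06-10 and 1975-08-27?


From 1974-06-10 to 1975-08-27
1974-06-10: days before June = 31 + 28 + 31 + 30 + 31 = 151 (1974 is not a leap year); day of year = 151 + 10 = 161
1975-08-27: days before August = 31 + 28 + 31 + 30 + 31 + 30 + 31 = 212 (1975 is not a leap year); day of year = 212 + 27 = 239
Rest of 1974: 365 - 161 = 204
Total = 204 + 239 = 443

443 days


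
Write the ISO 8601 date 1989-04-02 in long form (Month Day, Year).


ISO 1989-04-02 parses as year=1989, month=04, day=02
Month 4 -> April

April 2, 1989


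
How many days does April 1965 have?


April 1965

30 days


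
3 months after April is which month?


April is month 4
4 + 3 = 7

July


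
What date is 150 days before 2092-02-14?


Start: 2092-02-14, subtract 150 days
Back 14 days from February 14 reaches January 31, 2092 -> 136 left
January 2092 has 31 days -> back to December 31, 2091 -> 105 left
December 2091 has 31 days -> back to November 30, 2091 -> 74 left
November 2091 has 30 days -> back to October 31, 2091 -> 44 left
October 2091 has 31 days -> back to September 30, 2091 -> 13 left
September 2091: 30 - 13 = 17 -> lands on September 17

Result: 2091-09-17


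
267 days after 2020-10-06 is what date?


Start: 2020-10-06, add 267 days
October 2020 has 31 days: 31 - 6 = 25 days to October 31 -> 242 left
November 2020 has 30 days -> 212 left
December 2020 has 31 days -> 181 left
January 2021 has 31 days -> 150 left
February 2021 has 28 days -> 122 left
March 2021 has 31 days -> 91 left
April 2021 has 30 days -> 61 left
May 2021 has 31 days -> 30 left
June 2021: 30 <= 30 -> lands on June 30

Result: 2021-06-30


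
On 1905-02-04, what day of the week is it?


Date: February 4, 1905
Anchor: Jan 1, 1905. With p = 1905 - 1 = 1904: (p + p//4 - p//100 + p//400) mod 7 = (1904 + 476 - 19 + 4) mod 7 = 2365 mod 7 = 6 -> Sunday (Mon=0 ... Sun=6)
Days before February (Jan): 31; offset = 31 + 4 - 1 = 34
Weekday index = (6 + 34) mod 7 = 5

Day of the week: Saturday


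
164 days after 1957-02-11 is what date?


Start: 1957-02-11, add 164 days
February 1957 has 28 days: 28 - 11 = 17 days to February 28 -> 147 left
March 1957 has 31 days -> 116 left
April 1957 has 30 days -> 86 left
May 1957 has 31 days -> 55 left
June 1957 has 30 days -> 25 left
July 1957: 25 <= 31 -> lands on July 25

Result: 1957-07-25


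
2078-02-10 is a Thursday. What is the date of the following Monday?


Current: Thursday
Target: Monday
Days ahead: 4

Next Monday: 2078-02-14


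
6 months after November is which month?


November is month 11
11 + 6 = 17; wrap: 17 - 12 = 5

May


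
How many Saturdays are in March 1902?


March 1902 has 31 days
Anchor: Jan 1, 1902. With p = 1902 - 1 = 1901: (p + p//4 - p//100 + p//400) mod 7 = (1901 + 475 - 19 + 4) mod 7 = 2361 mod 7 = 2 -> Wednesday (Mon=0 ... Sun=6)
Days before March (Jan-Feb): 59; March 1 index = (2 + 59) mod 7 = 5 -> Saturday
First Saturday is March 1
Saturdays: 1, 8, 15, 22, 29

5 Saturdays


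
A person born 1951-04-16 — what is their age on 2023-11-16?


Birth: 1951-04-16
Reference: 2023-11-16
Year difference: 2023 - 1951 = 72

72 years old


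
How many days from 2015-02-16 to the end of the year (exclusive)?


Day of year: 47 of 365
Remaining = 365 - 47

318 days


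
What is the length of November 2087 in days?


November 2087

30 days


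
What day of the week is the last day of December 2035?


December 2035 has 31 days
Anchor: Jan 1, 2035. With p = 2035 - 1 = 2034: (p + p//4 - p//100 + p//400) mod 7 = (2034 + 508 - 20 + 5) mod 7 = 2527 mod 7 = 0 -> Monday (Mon=0 ... Sun=6)
Days before December (Jan-Nov): 334; December 1 index = (0 + 334) mod 7 = 5 -> Saturday
Last day offset: 31 - 1 = 30 days
Weekday index = (5 + 30) mod 7 = 0

Monday, December 31


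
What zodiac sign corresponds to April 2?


Date: April 2
Conventional tropical zodiac dates: Aries from March 21 onward; Taurus starts April 20
April 2 falls within the Aries range

Aries


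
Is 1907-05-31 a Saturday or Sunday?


Anchor: Jan 1, 1907. With p = 1907 - 1 = 1906: (p + p//4 - p//100 + p//400) mod 7 = (1906 + 476 - 19 + 4) mod 7 = 2367 mod 7 = 1 -> Tuesday (Mon=0 ... Sun=6)
Day of year: 151; offset = 150
Weekday index = (1 + 150) mod 7 = 4 -> Friday
Weekend days: Saturday, Sunday

No


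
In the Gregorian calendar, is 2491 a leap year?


Gregorian leap year rule: divisible by 4, but not by 100, unless also by 400.
2491 is not divisible by 4 -> not a leap year

No


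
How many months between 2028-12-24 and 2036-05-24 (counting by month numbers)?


From December 2028 to May 2036
8 years * 12 = 96 months, minus 7 months = 89

89 months


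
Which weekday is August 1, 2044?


Target: August 1, 2044
Anchor: Jan 1, 2044. With p = 2044 - 1 = 2043: (p + p//4 - p//100 + p//400) mod 7 = (2043 + 510 - 20 + 5) mod 7 = 2538 mod 7 = 4 -> Friday (Mon=0 ... Sun=6)
Days before August (Jan-Jul): 213 days
Weekday index = (4 + 213) mod 7 = 0

Monday


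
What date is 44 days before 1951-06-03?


Start: 1951-06-03, subtract 44 days
Back 3 days from June 3 reaches May 31, 1951 -> 41 left
May 1951 has 31 days -> back to April 30, 1951 -> 10 left
April 1951: 30 - 10 = 20 -> lands on April 20

Result: 1951-04-20


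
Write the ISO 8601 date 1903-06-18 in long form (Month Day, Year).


ISO 1903-06-18 parses as year=1903, month=06, day=18
Month 6 -> June

June 18, 1903


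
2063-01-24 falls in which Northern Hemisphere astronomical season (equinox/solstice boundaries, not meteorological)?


Date: January 24
Astronomical Winter (approx.; exact equinox/solstice day varies by year): December 21 to March 19
January 24 falls within the Winter window

Winter


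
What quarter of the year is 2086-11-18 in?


Month: November (month 11)
Q1: Jan-Mar, Q2: Apr-Jun, Q3: Jul-Sep, Q4: Oct-Dec

Q4


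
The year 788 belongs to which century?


Century = (year - 1) // 100 + 1
= (788 - 1) // 100 + 1
= 787 // 100 + 1
= 7 + 1

8th century


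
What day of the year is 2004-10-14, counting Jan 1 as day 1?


Date: October 14, 2004
Days in months 1 through 9: 274
Plus 14 days in October

Day of year: 288


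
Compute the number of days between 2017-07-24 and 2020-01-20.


From 2017-07-24 to 2020-01-20
2017-07-24: days before July = 31 + 28 + 31 + 30 + 31 + 30 = 181 (2017 is not a leap year); day of year = 181 + 24 = 205
2020-01-20: day of year = 20
Rest of 2017: 365 - 205 = 160
Full years 2018 (365), 2019 (365): 730
Total = 160 + 730 + 20 = 910

910 days


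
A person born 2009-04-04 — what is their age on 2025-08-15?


Birth: 2009-04-04
Reference: 2025-08-15
Year difference: 2025 - 2009 = 16

16 years old


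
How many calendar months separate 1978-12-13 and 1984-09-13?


From December 1978 to September 1984
6 years * 12 = 72 months, minus 3 months = 69

69 months


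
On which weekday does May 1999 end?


May 1999 has 31 days
Anchor: Jan 1, 1999. With p = 1999 - 1 = 1998: (p + p//4 - p//100 + p//400) mod 7 = (1998 + 499 - 19 + 4) mod 7 = 2482 mod 7 = 4 -> Friday (Mon=0 ... Sun=6)
Days before May (Jan-Apr): 120; May 1 index = (4 + 120) mod 7 = 5 -> Saturday
Last day offset: 31 - 1 = 30 days
Weekday index = (5 + 30) mod 7 = 0

Monday, May 31


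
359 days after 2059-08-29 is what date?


Start: 2059-08-29, add 359 days
August 2059 has 31 days: 31 - 29 = 2 days to August 31 -> 357 left
September 2059 has 30 days -> 327 left
October 2059 has 31 days -> 296 left
November 2059 has 30 days -> 266 left
December 2059 has 31 days -> 235 left
January 2060 has 31 days -> 204 left
February 2060 has 29 days -> 175 left
March 2060 has 31 days -> 144 left
April 2060 has 30 days -> 114 left
May 2060 has 31 days -> 83 left
June 2060 has 30 days -> 53 left
July 2060 has 31 days -> 22 left
August 2060: 22 <= 31 -> lands on August 22

Result: 2060-08-22


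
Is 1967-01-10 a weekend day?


Anchor: Jan 1, 1967. With p = 1967 - 1 = 1966: (p + p//4 - p//100 + p//400) mod 7 = (1966 + 491 - 19 + 4) mod 7 = 2442 mod 7 = 6 -> Sunday (Mon=0 ... Sun=6)
Day of year: 10; offset = 9
Weekday index = (6 + 9) mod 7 = 1 -> Tuesday
Weekend days: Saturday, Sunday

No


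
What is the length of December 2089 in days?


December 2089

31 days


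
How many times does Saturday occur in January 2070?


January 2070 has 31 days
Anchor: Jan 1, 2070. With p = 2070 - 1 = 2069: (p + p//4 - p//100 + p//400) mod 7 = (2069 + 517 - 20 + 5) mod 7 = 2571 mod 7 = 2 -> Wednesday (Mon=0 ... Sun=6)
January 1 is the anchor itself -> Wednesday
First Saturday is January 4
Saturdays: 4, 11, 18, 25

4 Saturdays


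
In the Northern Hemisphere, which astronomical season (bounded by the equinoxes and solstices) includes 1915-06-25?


Date: June 25
Astronomical Summer (approx.; exact equinox/solstice day varies by year): June 21 to September 21
June 25 falls within the Summer window

Summer


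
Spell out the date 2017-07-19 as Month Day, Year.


ISO 2017-07-19 parses as year=2017, month=07, day=19
Month 7 -> July

July 19, 2017


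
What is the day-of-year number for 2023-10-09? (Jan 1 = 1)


Date: October 9, 2023
Days in months 1 through 9: 273
Plus 9 days in October

Day of year: 282


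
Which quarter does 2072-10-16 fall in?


Month: October (month 10)
Q1: Jan-Mar, Q2: Apr-Jun, Q3: Jul-Sep, Q4: Oct-Dec

Q4


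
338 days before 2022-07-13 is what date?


Start: 2022-07-13, subtract 338 days
Back 13 days from July 13 reaches June 30, 2022 -> 325 left
June 2022 has 30 days -> back to May 31, 2022 -> 295 left
May 2022 has 31 days -> back to April 30, 2022 -> 264 left
April 2022 has 30 days -> back to March 31, 2022 -> 234 left
March 2022 has 31 days -> back to February 28, 2022 -> 203 left
February 2022 has 28 days -> back to January 31, 2022 -> 175 left
January 2022 has 31 days -> back to December 31, 2021 -> 144 left
December 2021 has 31 days -> back to November 30, 2021 -> 113 left
November 2021 has 30 days -> back to October 31, 2021 -> 83 left
October 2021 has 31 days -> back to September 30, 2021 -> 52 left
September 2021 has 30 days -> back to August 31, 2021 -> 22 left
August 2021: 31 - 22 = 9 -> lands on August 9

Result: 2021-08-09


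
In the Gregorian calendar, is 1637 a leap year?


Gregorian leap year rule: divisible by 4, but not by 100, unless also by 400.
1637 is not divisible by 4 -> not a leap year

No


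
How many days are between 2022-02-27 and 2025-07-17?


From 2022-02-27 to 2025-07-17
2022-02-27: days before February = 31; day of year = 31 + 27 = 58
2025-07-17: days before July = 31 + 28 + 31 + 30 + 31 + 30 = 181 (2025 is not a leap year); day of year = 181 + 17 = 198
Rest of 2022: 365 - 58 = 307
Full years 2023 (365), 2024 (366): 731
Total = 307 + 731 + 198 = 1236

1236 days


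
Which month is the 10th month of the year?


Month 10 of 12

October
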